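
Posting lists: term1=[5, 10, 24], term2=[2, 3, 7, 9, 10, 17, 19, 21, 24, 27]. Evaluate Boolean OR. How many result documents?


Boolean OR: find union of posting lists
term1 docs: [5, 10, 24]
term2 docs: [2, 3, 7, 9, 10, 17, 19, 21, 24, 27]
Union: [2, 3, 5, 7, 9, 10, 17, 19, 21, 24, 27]
|union| = 11

11


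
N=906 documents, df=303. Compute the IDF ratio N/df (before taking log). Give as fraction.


IDF ratio = N / df
= 906 / 303
= 302/101

302/101


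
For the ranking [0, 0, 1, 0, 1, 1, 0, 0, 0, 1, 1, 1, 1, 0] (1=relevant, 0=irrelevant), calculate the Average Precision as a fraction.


Computing P@k for each relevant position:
Position 1: not relevant
Position 2: not relevant
Position 3: relevant, P@3 = 1/3 = 1/3
Position 4: not relevant
Position 5: relevant, P@5 = 2/5 = 2/5
Position 6: relevant, P@6 = 3/6 = 1/2
Position 7: not relevant
Position 8: not relevant
Position 9: not relevant
Position 10: relevant, P@10 = 4/10 = 2/5
Position 11: relevant, P@11 = 5/11 = 5/11
Position 12: relevant, P@12 = 6/12 = 1/2
Position 13: relevant, P@13 = 7/13 = 7/13
Position 14: not relevant
Sum of P@k = 1/3 + 2/5 + 1/2 + 2/5 + 5/11 + 1/2 + 7/13 = 6706/2145
AP = 6706/2145 / 7 = 958/2145

958/2145


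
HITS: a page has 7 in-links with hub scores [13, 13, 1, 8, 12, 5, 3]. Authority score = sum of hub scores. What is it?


Authority = sum of hub scores of in-linkers
In-link 1: hub score = 13
In-link 2: hub score = 13
In-link 3: hub score = 1
In-link 4: hub score = 8
In-link 5: hub score = 12
In-link 6: hub score = 5
In-link 7: hub score = 3
Authority = 13 + 13 + 1 + 8 + 12 + 5 + 3 = 55

55


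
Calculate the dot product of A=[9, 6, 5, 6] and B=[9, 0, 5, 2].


Dot product = sum of element-wise products
A[0]*B[0] = 9*9 = 81
A[1]*B[1] = 6*0 = 0
A[2]*B[2] = 5*5 = 25
A[3]*B[3] = 6*2 = 12
Sum = 81 + 0 + 25 + 12 = 118

118


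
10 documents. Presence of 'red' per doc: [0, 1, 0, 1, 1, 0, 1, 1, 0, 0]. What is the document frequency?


Checking each document for 'red':
Doc 1: absent
Doc 2: present
Doc 3: absent
Doc 4: present
Doc 5: present
Doc 6: absent
Doc 7: present
Doc 8: present
Doc 9: absent
Doc 10: absent
df = sum of presences = 0 + 1 + 0 + 1 + 1 + 0 + 1 + 1 + 0 + 0 = 5

5


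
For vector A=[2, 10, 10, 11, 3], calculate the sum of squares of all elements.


|A|^2 = sum of squared components
A[0]^2 = 2^2 = 4
A[1]^2 = 10^2 = 100
A[2]^2 = 10^2 = 100
A[3]^2 = 11^2 = 121
A[4]^2 = 3^2 = 9
Sum = 4 + 100 + 100 + 121 + 9 = 334

334


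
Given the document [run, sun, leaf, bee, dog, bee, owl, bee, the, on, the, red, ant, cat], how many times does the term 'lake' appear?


Document has 14 words
Scanning for 'lake':
Term not found in document
Count = 0

0


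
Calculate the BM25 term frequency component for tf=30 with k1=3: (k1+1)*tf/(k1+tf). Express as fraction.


BM25 TF component = (k1+1)*tf / (k1+tf)
k1 = 3, tf = 30
Numerator = (3+1)*30 = 120
Denominator = 3 + 30 = 33
= 120/33 = 40/11

40/11


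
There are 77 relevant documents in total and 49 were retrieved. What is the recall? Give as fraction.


Recall = retrieved_relevant / total_relevant
= 49 / 77
= 49 / (49 + 28)
= 7/11

7/11


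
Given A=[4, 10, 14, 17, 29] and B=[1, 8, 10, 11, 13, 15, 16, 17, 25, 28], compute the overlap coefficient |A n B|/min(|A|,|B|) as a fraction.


A intersect B = [10, 17]
|A intersect B| = 2
min(|A|, |B|) = min(5, 10) = 5
Overlap = 2 / 5 = 2/5

2/5


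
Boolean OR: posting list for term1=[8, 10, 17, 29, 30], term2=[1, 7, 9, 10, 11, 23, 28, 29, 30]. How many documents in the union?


Boolean OR: find union of posting lists
term1 docs: [8, 10, 17, 29, 30]
term2 docs: [1, 7, 9, 10, 11, 23, 28, 29, 30]
Union: [1, 7, 8, 9, 10, 11, 17, 23, 28, 29, 30]
|union| = 11

11


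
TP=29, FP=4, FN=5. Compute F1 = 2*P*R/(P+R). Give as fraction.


F1 = 2 * P * R / (P + R)
P = TP/(TP+FP) = 29/33 = 29/33
R = TP/(TP+FN) = 29/34 = 29/34
2 * P * R = 2 * 29/33 * 29/34 = 841/561
P + R = 29/33 + 29/34 = 1943/1122
F1 = 841/561 / 1943/1122 = 58/67

58/67


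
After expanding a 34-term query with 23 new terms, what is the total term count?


Original terms: 34
Expansion terms: 23
Total = 34 + 23 = 57

57


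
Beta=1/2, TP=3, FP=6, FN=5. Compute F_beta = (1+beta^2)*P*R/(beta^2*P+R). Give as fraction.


P = TP/(TP+FP) = 3/9 = 1/3
R = TP/(TP+FN) = 3/8 = 3/8
beta^2 = 1/2^2 = 1/4
(1 + beta^2) = 5/4
Numerator = (1+beta^2)*P*R = 5/32
Denominator = beta^2*P + R = 1/12 + 3/8 = 11/24
F_beta = 15/44

15/44


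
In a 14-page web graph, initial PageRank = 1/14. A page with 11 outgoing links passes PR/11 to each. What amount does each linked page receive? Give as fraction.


Initial PR = 1/14 = 1/14
Outlinks = 11
Contribution per link = PR / outlinks
= 1/14 / 11
= 1/154

1/154


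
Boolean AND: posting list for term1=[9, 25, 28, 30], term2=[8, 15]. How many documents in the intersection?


Boolean AND: find intersection of posting lists
term1 docs: [9, 25, 28, 30]
term2 docs: [8, 15]
Intersection: []
|intersection| = 0

0


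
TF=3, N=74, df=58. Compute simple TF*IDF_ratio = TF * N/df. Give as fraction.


TF * (N/df)
= 3 * (74/58)
= 3 * 37/29
= 111/29

111/29


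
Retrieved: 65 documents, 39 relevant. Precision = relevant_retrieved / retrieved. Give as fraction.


Precision = relevant_retrieved / total_retrieved
= 39 / 65
= 39 / (39 + 26)
= 3/5

3/5


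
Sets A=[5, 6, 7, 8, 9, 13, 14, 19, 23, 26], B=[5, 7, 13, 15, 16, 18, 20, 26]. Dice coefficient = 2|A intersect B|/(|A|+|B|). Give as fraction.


A intersect B = [5, 7, 13, 26]
|A intersect B| = 4
|A| = 10, |B| = 8
Dice = 2*4 / (10+8)
= 8 / 18 = 4/9

4/9


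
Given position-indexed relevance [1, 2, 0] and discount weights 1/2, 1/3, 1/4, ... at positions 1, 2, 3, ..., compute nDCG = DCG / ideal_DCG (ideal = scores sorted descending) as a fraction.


Position discount weights w_i = 1/(i+1) for i=1..3:
Weights = [1/2, 1/3, 1/4]
Actual relevance: [1, 2, 0]
DCG = 1/2 + 2/3 + 0/4 = 7/6
Ideal relevance (sorted desc): [2, 1, 0]
Ideal DCG = 2/2 + 1/3 + 0/4 = 4/3
nDCG = DCG / ideal_DCG = 7/6 / 4/3 = 7/8

7/8


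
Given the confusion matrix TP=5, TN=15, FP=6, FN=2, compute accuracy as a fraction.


Accuracy = (TP + TN) / (TP + TN + FP + FN)
TP + TN = 5 + 15 = 20
Total = 5 + 15 + 6 + 2 = 28
Accuracy = 20 / 28 = 5/7

5/7


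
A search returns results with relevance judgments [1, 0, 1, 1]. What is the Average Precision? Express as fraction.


Computing P@k for each relevant position:
Position 1: relevant, P@1 = 1/1 = 1
Position 2: not relevant
Position 3: relevant, P@3 = 2/3 = 2/3
Position 4: relevant, P@4 = 3/4 = 3/4
Sum of P@k = 1 + 2/3 + 3/4 = 29/12
AP = 29/12 / 3 = 29/36

29/36


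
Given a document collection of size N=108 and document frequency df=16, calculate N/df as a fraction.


IDF ratio = N / df
= 108 / 16
= 27/4

27/4


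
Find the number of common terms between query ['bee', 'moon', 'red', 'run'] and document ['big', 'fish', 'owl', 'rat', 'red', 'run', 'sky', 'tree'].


Query terms: ['bee', 'moon', 'red', 'run']
Document terms: ['big', 'fish', 'owl', 'rat', 'red', 'run', 'sky', 'tree']
Common terms: ['red', 'run']
Overlap count = 2

2


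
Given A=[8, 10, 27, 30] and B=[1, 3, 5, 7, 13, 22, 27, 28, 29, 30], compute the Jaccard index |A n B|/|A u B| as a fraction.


A intersect B = [27, 30]
|A intersect B| = 2
A union B = [1, 3, 5, 7, 8, 10, 13, 22, 27, 28, 29, 30]
|A union B| = 12
Jaccard = 2/12 = 1/6

1/6


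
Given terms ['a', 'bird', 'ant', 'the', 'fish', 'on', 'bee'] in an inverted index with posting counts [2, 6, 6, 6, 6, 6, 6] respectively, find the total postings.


Summing posting list sizes:
'a': 2 postings
'bird': 6 postings
'ant': 6 postings
'the': 6 postings
'fish': 6 postings
'on': 6 postings
'bee': 6 postings
Total = 2 + 6 + 6 + 6 + 6 + 6 + 6 = 38

38


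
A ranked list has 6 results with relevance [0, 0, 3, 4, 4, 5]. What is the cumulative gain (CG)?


Cumulative Gain = sum of relevance scores
Position 1: rel=0, running sum=0
Position 2: rel=0, running sum=0
Position 3: rel=3, running sum=3
Position 4: rel=4, running sum=7
Position 5: rel=4, running sum=11
Position 6: rel=5, running sum=16
CG = 16

16


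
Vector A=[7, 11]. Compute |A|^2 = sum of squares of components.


|A|^2 = sum of squared components
A[0]^2 = 7^2 = 49
A[1]^2 = 11^2 = 121
Sum = 49 + 121 = 170

170


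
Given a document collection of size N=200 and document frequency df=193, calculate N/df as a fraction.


IDF ratio = N / df
= 200 / 193
= 200/193

200/193


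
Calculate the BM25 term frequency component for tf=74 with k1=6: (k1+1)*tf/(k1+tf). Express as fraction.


BM25 TF component = (k1+1)*tf / (k1+tf)
k1 = 6, tf = 74
Numerator = (6+1)*74 = 518
Denominator = 6 + 74 = 80
= 518/80 = 259/40

259/40


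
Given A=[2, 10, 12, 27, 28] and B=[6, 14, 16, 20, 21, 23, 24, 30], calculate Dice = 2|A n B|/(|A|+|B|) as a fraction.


A intersect B = []
|A intersect B| = 0
|A| = 5, |B| = 8
Dice = 2*0 / (5+8)
= 0 / 13 = 0

0


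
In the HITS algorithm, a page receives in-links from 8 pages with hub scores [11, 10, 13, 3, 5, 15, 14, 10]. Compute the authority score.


Authority = sum of hub scores of in-linkers
In-link 1: hub score = 11
In-link 2: hub score = 10
In-link 3: hub score = 13
In-link 4: hub score = 3
In-link 5: hub score = 5
In-link 6: hub score = 15
In-link 7: hub score = 14
In-link 8: hub score = 10
Authority = 11 + 10 + 13 + 3 + 5 + 15 + 14 + 10 = 81

81


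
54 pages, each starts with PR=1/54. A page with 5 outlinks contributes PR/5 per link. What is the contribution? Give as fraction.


Initial PR = 1/54 = 1/54
Outlinks = 5
Contribution per link = PR / outlinks
= 1/54 / 5
= 1/270

1/270


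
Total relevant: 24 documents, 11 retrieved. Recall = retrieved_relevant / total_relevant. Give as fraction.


Recall = retrieved_relevant / total_relevant
= 11 / 24
= 11 / (11 + 13)
= 11/24

11/24


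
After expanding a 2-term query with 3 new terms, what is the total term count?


Original terms: 2
Expansion terms: 3
Total = 2 + 3 = 5

5


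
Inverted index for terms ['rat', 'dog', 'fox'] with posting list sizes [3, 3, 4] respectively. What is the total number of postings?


Summing posting list sizes:
'rat': 3 postings
'dog': 3 postings
'fox': 4 postings
Total = 3 + 3 + 4 = 10

10


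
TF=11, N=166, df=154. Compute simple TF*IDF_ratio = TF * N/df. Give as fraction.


TF * (N/df)
= 11 * (166/154)
= 11 * 83/77
= 83/7

83/7


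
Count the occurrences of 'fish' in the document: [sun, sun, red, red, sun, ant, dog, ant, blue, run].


Document has 10 words
Scanning for 'fish':
Term not found in document
Count = 0

0


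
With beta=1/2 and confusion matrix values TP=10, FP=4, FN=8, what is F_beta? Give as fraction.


P = TP/(TP+FP) = 10/14 = 5/7
R = TP/(TP+FN) = 10/18 = 5/9
beta^2 = 1/2^2 = 1/4
(1 + beta^2) = 5/4
Numerator = (1+beta^2)*P*R = 125/252
Denominator = beta^2*P + R = 5/28 + 5/9 = 185/252
F_beta = 25/37

25/37


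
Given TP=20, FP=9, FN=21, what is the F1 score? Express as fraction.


F1 = 2 * P * R / (P + R)
P = TP/(TP+FP) = 20/29 = 20/29
R = TP/(TP+FN) = 20/41 = 20/41
2 * P * R = 2 * 20/29 * 20/41 = 800/1189
P + R = 20/29 + 20/41 = 1400/1189
F1 = 800/1189 / 1400/1189 = 4/7

4/7


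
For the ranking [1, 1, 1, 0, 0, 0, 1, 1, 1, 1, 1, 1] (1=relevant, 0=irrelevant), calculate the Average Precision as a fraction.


Computing P@k for each relevant position:
Position 1: relevant, P@1 = 1/1 = 1
Position 2: relevant, P@2 = 2/2 = 1
Position 3: relevant, P@3 = 3/3 = 1
Position 4: not relevant
Position 5: not relevant
Position 6: not relevant
Position 7: relevant, P@7 = 4/7 = 4/7
Position 8: relevant, P@8 = 5/8 = 5/8
Position 9: relevant, P@9 = 6/9 = 2/3
Position 10: relevant, P@10 = 7/10 = 7/10
Position 11: relevant, P@11 = 8/11 = 8/11
Position 12: relevant, P@12 = 9/12 = 3/4
Sum of P@k = 1 + 1 + 1 + 4/7 + 5/8 + 2/3 + 7/10 + 8/11 + 3/4 = 65053/9240
AP = 65053/9240 / 9 = 65053/83160

65053/83160


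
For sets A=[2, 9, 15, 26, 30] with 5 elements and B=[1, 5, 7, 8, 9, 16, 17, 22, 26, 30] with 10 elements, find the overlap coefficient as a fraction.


A intersect B = [9, 26, 30]
|A intersect B| = 3
min(|A|, |B|) = min(5, 10) = 5
Overlap = 3 / 5 = 3/5

3/5


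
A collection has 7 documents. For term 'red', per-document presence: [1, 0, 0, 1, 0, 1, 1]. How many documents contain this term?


Checking each document for 'red':
Doc 1: present
Doc 2: absent
Doc 3: absent
Doc 4: present
Doc 5: absent
Doc 6: present
Doc 7: present
df = sum of presences = 1 + 0 + 0 + 1 + 0 + 1 + 1 = 4

4


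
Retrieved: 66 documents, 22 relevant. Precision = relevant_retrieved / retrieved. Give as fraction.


Precision = relevant_retrieved / total_retrieved
= 22 / 66
= 22 / (22 + 44)
= 1/3

1/3


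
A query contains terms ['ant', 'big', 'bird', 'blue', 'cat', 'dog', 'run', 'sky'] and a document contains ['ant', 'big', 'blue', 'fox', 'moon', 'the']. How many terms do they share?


Query terms: ['ant', 'big', 'bird', 'blue', 'cat', 'dog', 'run', 'sky']
Document terms: ['ant', 'big', 'blue', 'fox', 'moon', 'the']
Common terms: ['ant', 'big', 'blue']
Overlap count = 3

3


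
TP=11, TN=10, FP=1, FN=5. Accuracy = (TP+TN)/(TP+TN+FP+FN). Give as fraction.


Accuracy = (TP + TN) / (TP + TN + FP + FN)
TP + TN = 11 + 10 = 21
Total = 11 + 10 + 1 + 5 = 27
Accuracy = 21 / 27 = 7/9

7/9


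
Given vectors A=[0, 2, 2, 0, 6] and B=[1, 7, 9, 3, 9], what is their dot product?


Dot product = sum of element-wise products
A[0]*B[0] = 0*1 = 0
A[1]*B[1] = 2*7 = 14
A[2]*B[2] = 2*9 = 18
A[3]*B[3] = 0*3 = 0
A[4]*B[4] = 6*9 = 54
Sum = 0 + 14 + 18 + 0 + 54 = 86

86


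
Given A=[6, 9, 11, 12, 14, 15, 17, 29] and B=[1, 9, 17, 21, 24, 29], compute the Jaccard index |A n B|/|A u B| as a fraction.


A intersect B = [9, 17, 29]
|A intersect B| = 3
A union B = [1, 6, 9, 11, 12, 14, 15, 17, 21, 24, 29]
|A union B| = 11
Jaccard = 3/11 = 3/11

3/11


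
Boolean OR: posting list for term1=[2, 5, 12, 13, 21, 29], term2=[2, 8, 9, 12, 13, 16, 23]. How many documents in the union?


Boolean OR: find union of posting lists
term1 docs: [2, 5, 12, 13, 21, 29]
term2 docs: [2, 8, 9, 12, 13, 16, 23]
Union: [2, 5, 8, 9, 12, 13, 16, 21, 23, 29]
|union| = 10

10


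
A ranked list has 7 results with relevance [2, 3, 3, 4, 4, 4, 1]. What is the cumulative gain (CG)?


Cumulative Gain = sum of relevance scores
Position 1: rel=2, running sum=2
Position 2: rel=3, running sum=5
Position 3: rel=3, running sum=8
Position 4: rel=4, running sum=12
Position 5: rel=4, running sum=16
Position 6: rel=4, running sum=20
Position 7: rel=1, running sum=21
CG = 21

21


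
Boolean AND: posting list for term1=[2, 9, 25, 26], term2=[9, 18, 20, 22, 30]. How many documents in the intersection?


Boolean AND: find intersection of posting lists
term1 docs: [2, 9, 25, 26]
term2 docs: [9, 18, 20, 22, 30]
Intersection: [9]
|intersection| = 1

1


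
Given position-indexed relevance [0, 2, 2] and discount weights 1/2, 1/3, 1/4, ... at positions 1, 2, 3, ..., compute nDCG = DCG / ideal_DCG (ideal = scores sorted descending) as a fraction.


Position discount weights w_i = 1/(i+1) for i=1..3:
Weights = [1/2, 1/3, 1/4]
Actual relevance: [0, 2, 2]
DCG = 0/2 + 2/3 + 2/4 = 7/6
Ideal relevance (sorted desc): [2, 2, 0]
Ideal DCG = 2/2 + 2/3 + 0/4 = 5/3
nDCG = DCG / ideal_DCG = 7/6 / 5/3 = 7/10

7/10


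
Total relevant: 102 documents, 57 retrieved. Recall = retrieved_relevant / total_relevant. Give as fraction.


Recall = retrieved_relevant / total_relevant
= 57 / 102
= 57 / (57 + 45)
= 19/34

19/34


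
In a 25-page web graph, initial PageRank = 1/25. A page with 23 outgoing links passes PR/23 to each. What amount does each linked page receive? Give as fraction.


Initial PR = 1/25 = 1/25
Outlinks = 23
Contribution per link = PR / outlinks
= 1/25 / 23
= 1/575

1/575


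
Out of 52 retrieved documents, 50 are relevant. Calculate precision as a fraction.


Precision = relevant_retrieved / total_retrieved
= 50 / 52
= 50 / (50 + 2)
= 25/26

25/26


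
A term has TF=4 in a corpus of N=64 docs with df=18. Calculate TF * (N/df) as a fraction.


TF * (N/df)
= 4 * (64/18)
= 4 * 32/9
= 128/9

128/9


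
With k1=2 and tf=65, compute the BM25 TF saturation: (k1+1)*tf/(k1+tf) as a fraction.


BM25 TF component = (k1+1)*tf / (k1+tf)
k1 = 2, tf = 65
Numerator = (2+1)*65 = 195
Denominator = 2 + 65 = 67
= 195/67 = 195/67

195/67


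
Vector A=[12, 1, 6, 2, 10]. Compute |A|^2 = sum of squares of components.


|A|^2 = sum of squared components
A[0]^2 = 12^2 = 144
A[1]^2 = 1^2 = 1
A[2]^2 = 6^2 = 36
A[3]^2 = 2^2 = 4
A[4]^2 = 10^2 = 100
Sum = 144 + 1 + 36 + 4 + 100 = 285

285


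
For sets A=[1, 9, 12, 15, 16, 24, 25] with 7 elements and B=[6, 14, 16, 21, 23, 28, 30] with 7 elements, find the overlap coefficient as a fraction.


A intersect B = [16]
|A intersect B| = 1
min(|A|, |B|) = min(7, 7) = 7
Overlap = 1 / 7 = 1/7

1/7


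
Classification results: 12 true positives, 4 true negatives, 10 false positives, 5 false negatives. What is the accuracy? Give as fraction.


Accuracy = (TP + TN) / (TP + TN + FP + FN)
TP + TN = 12 + 4 = 16
Total = 12 + 4 + 10 + 5 = 31
Accuracy = 16 / 31 = 16/31

16/31


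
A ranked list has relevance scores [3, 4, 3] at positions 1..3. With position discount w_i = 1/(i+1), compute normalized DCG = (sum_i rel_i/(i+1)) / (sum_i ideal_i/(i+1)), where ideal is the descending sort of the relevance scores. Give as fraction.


Position discount weights w_i = 1/(i+1) for i=1..3:
Weights = [1/2, 1/3, 1/4]
Actual relevance: [3, 4, 3]
DCG = 3/2 + 4/3 + 3/4 = 43/12
Ideal relevance (sorted desc): [4, 3, 3]
Ideal DCG = 4/2 + 3/3 + 3/4 = 15/4
nDCG = DCG / ideal_DCG = 43/12 / 15/4 = 43/45

43/45


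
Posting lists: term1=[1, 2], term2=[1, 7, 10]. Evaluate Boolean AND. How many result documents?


Boolean AND: find intersection of posting lists
term1 docs: [1, 2]
term2 docs: [1, 7, 10]
Intersection: [1]
|intersection| = 1

1


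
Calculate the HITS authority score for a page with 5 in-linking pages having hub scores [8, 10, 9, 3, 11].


Authority = sum of hub scores of in-linkers
In-link 1: hub score = 8
In-link 2: hub score = 10
In-link 3: hub score = 9
In-link 4: hub score = 3
In-link 5: hub score = 11
Authority = 8 + 10 + 9 + 3 + 11 = 41

41


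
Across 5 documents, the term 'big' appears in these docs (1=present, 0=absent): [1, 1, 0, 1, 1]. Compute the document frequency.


Checking each document for 'big':
Doc 1: present
Doc 2: present
Doc 3: absent
Doc 4: present
Doc 5: present
df = sum of presences = 1 + 1 + 0 + 1 + 1 = 4

4


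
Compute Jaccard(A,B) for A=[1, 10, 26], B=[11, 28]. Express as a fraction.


A intersect B = []
|A intersect B| = 0
A union B = [1, 10, 11, 26, 28]
|A union B| = 5
Jaccard = 0/5 = 0

0


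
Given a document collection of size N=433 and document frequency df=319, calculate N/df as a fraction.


IDF ratio = N / df
= 433 / 319
= 433/319

433/319


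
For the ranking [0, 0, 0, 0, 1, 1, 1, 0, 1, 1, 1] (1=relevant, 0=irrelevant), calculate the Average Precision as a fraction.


Computing P@k for each relevant position:
Position 1: not relevant
Position 2: not relevant
Position 3: not relevant
Position 4: not relevant
Position 5: relevant, P@5 = 1/5 = 1/5
Position 6: relevant, P@6 = 2/6 = 1/3
Position 7: relevant, P@7 = 3/7 = 3/7
Position 8: not relevant
Position 9: relevant, P@9 = 4/9 = 4/9
Position 10: relevant, P@10 = 5/10 = 1/2
Position 11: relevant, P@11 = 6/11 = 6/11
Sum of P@k = 1/5 + 1/3 + 3/7 + 4/9 + 1/2 + 6/11 = 16991/6930
AP = 16991/6930 / 6 = 16991/41580

16991/41580


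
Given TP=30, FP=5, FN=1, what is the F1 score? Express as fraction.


F1 = 2 * P * R / (P + R)
P = TP/(TP+FP) = 30/35 = 6/7
R = TP/(TP+FN) = 30/31 = 30/31
2 * P * R = 2 * 6/7 * 30/31 = 360/217
P + R = 6/7 + 30/31 = 396/217
F1 = 360/217 / 396/217 = 10/11

10/11


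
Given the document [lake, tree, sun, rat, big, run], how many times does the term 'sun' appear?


Document has 6 words
Scanning for 'sun':
Found at positions: [2]
Count = 1

1


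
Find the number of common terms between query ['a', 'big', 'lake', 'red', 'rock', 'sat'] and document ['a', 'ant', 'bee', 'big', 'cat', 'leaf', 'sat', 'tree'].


Query terms: ['a', 'big', 'lake', 'red', 'rock', 'sat']
Document terms: ['a', 'ant', 'bee', 'big', 'cat', 'leaf', 'sat', 'tree']
Common terms: ['a', 'big', 'sat']
Overlap count = 3

3


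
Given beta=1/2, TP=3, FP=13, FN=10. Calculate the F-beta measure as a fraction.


P = TP/(TP+FP) = 3/16 = 3/16
R = TP/(TP+FN) = 3/13 = 3/13
beta^2 = 1/2^2 = 1/4
(1 + beta^2) = 5/4
Numerator = (1+beta^2)*P*R = 45/832
Denominator = beta^2*P + R = 3/64 + 3/13 = 231/832
F_beta = 15/77

15/77


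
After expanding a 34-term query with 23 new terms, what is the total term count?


Original terms: 34
Expansion terms: 23
Total = 34 + 23 = 57

57


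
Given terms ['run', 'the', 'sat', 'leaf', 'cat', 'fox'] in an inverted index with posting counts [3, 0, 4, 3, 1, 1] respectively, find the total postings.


Summing posting list sizes:
'run': 3 postings
'the': 0 postings
'sat': 4 postings
'leaf': 3 postings
'cat': 1 postings
'fox': 1 postings
Total = 3 + 0 + 4 + 3 + 1 + 1 = 12

12


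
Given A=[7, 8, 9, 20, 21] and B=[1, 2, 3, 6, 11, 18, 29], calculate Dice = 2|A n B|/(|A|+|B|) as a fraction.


A intersect B = []
|A intersect B| = 0
|A| = 5, |B| = 7
Dice = 2*0 / (5+7)
= 0 / 12 = 0

0


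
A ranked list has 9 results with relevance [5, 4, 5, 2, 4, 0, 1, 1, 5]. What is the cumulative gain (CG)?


Cumulative Gain = sum of relevance scores
Position 1: rel=5, running sum=5
Position 2: rel=4, running sum=9
Position 3: rel=5, running sum=14
Position 4: rel=2, running sum=16
Position 5: rel=4, running sum=20
Position 6: rel=0, running sum=20
Position 7: rel=1, running sum=21
Position 8: rel=1, running sum=22
Position 9: rel=5, running sum=27
CG = 27

27


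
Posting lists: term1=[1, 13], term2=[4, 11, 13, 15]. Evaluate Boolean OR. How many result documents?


Boolean OR: find union of posting lists
term1 docs: [1, 13]
term2 docs: [4, 11, 13, 15]
Union: [1, 4, 11, 13, 15]
|union| = 5

5


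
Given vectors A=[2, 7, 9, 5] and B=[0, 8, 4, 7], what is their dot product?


Dot product = sum of element-wise products
A[0]*B[0] = 2*0 = 0
A[1]*B[1] = 7*8 = 56
A[2]*B[2] = 9*4 = 36
A[3]*B[3] = 5*7 = 35
Sum = 0 + 56 + 36 + 35 = 127

127


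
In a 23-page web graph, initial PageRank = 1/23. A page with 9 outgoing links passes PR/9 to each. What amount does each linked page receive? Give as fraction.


Initial PR = 1/23 = 1/23
Outlinks = 9
Contribution per link = PR / outlinks
= 1/23 / 9
= 1/207

1/207


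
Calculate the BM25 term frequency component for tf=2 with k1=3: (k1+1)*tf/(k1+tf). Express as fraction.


BM25 TF component = (k1+1)*tf / (k1+tf)
k1 = 3, tf = 2
Numerator = (3+1)*2 = 8
Denominator = 3 + 2 = 5
= 8/5 = 8/5

8/5


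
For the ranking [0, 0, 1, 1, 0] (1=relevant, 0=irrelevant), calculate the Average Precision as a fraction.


Computing P@k for each relevant position:
Position 1: not relevant
Position 2: not relevant
Position 3: relevant, P@3 = 1/3 = 1/3
Position 4: relevant, P@4 = 2/4 = 1/2
Position 5: not relevant
Sum of P@k = 1/3 + 1/2 = 5/6
AP = 5/6 / 2 = 5/12

5/12


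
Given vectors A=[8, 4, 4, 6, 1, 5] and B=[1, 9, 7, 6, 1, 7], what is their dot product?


Dot product = sum of element-wise products
A[0]*B[0] = 8*1 = 8
A[1]*B[1] = 4*9 = 36
A[2]*B[2] = 4*7 = 28
A[3]*B[3] = 6*6 = 36
A[4]*B[4] = 1*1 = 1
A[5]*B[5] = 5*7 = 35
Sum = 8 + 36 + 28 + 36 + 1 + 35 = 144

144


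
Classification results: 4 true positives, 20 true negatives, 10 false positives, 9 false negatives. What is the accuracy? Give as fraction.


Accuracy = (TP + TN) / (TP + TN + FP + FN)
TP + TN = 4 + 20 = 24
Total = 4 + 20 + 10 + 9 = 43
Accuracy = 24 / 43 = 24/43

24/43


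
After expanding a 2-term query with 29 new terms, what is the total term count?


Original terms: 2
Expansion terms: 29
Total = 2 + 29 = 31

31


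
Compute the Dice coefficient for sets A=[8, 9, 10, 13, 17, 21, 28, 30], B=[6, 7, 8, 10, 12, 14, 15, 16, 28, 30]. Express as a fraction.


A intersect B = [8, 10, 28, 30]
|A intersect B| = 4
|A| = 8, |B| = 10
Dice = 2*4 / (8+10)
= 8 / 18 = 4/9

4/9


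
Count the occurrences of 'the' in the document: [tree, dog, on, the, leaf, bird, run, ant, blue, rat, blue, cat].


Document has 12 words
Scanning for 'the':
Found at positions: [3]
Count = 1

1


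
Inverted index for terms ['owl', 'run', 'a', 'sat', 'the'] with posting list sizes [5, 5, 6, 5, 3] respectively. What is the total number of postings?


Summing posting list sizes:
'owl': 5 postings
'run': 5 postings
'a': 6 postings
'sat': 5 postings
'the': 3 postings
Total = 5 + 5 + 6 + 5 + 3 = 24

24


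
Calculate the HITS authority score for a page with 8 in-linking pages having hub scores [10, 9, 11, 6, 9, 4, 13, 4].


Authority = sum of hub scores of in-linkers
In-link 1: hub score = 10
In-link 2: hub score = 9
In-link 3: hub score = 11
In-link 4: hub score = 6
In-link 5: hub score = 9
In-link 6: hub score = 4
In-link 7: hub score = 13
In-link 8: hub score = 4
Authority = 10 + 9 + 11 + 6 + 9 + 4 + 13 + 4 = 66

66


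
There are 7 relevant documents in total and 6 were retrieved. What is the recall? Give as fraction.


Recall = retrieved_relevant / total_relevant
= 6 / 7
= 6 / (6 + 1)
= 6/7

6/7


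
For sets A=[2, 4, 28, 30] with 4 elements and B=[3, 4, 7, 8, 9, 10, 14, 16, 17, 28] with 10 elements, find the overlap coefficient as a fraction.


A intersect B = [4, 28]
|A intersect B| = 2
min(|A|, |B|) = min(4, 10) = 4
Overlap = 2 / 4 = 1/2

1/2


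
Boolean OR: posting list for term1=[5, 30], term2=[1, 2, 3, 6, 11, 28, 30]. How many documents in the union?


Boolean OR: find union of posting lists
term1 docs: [5, 30]
term2 docs: [1, 2, 3, 6, 11, 28, 30]
Union: [1, 2, 3, 5, 6, 11, 28, 30]
|union| = 8

8


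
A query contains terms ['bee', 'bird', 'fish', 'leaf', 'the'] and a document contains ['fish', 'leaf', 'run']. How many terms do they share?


Query terms: ['bee', 'bird', 'fish', 'leaf', 'the']
Document terms: ['fish', 'leaf', 'run']
Common terms: ['fish', 'leaf']
Overlap count = 2

2


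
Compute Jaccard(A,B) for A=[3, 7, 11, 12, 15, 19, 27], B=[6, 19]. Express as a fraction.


A intersect B = [19]
|A intersect B| = 1
A union B = [3, 6, 7, 11, 12, 15, 19, 27]
|A union B| = 8
Jaccard = 1/8 = 1/8

1/8


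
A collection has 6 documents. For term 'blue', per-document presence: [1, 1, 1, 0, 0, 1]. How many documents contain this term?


Checking each document for 'blue':
Doc 1: present
Doc 2: present
Doc 3: present
Doc 4: absent
Doc 5: absent
Doc 6: present
df = sum of presences = 1 + 1 + 1 + 0 + 0 + 1 = 4

4


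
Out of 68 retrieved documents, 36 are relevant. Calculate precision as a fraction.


Precision = relevant_retrieved / total_retrieved
= 36 / 68
= 36 / (36 + 32)
= 9/17

9/17


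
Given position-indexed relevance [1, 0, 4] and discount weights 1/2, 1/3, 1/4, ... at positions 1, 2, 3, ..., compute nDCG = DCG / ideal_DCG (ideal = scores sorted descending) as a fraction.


Position discount weights w_i = 1/(i+1) for i=1..3:
Weights = [1/2, 1/3, 1/4]
Actual relevance: [1, 0, 4]
DCG = 1/2 + 0/3 + 4/4 = 3/2
Ideal relevance (sorted desc): [4, 1, 0]
Ideal DCG = 4/2 + 1/3 + 0/4 = 7/3
nDCG = DCG / ideal_DCG = 3/2 / 7/3 = 9/14

9/14


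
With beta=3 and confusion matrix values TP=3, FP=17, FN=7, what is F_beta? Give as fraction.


P = TP/(TP+FP) = 3/20 = 3/20
R = TP/(TP+FN) = 3/10 = 3/10
beta^2 = 3^2 = 9
(1 + beta^2) = 10
Numerator = (1+beta^2)*P*R = 9/20
Denominator = beta^2*P + R = 27/20 + 3/10 = 33/20
F_beta = 3/11

3/11


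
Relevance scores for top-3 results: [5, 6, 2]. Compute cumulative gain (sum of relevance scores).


Cumulative Gain = sum of relevance scores
Position 1: rel=5, running sum=5
Position 2: rel=6, running sum=11
Position 3: rel=2, running sum=13
CG = 13

13


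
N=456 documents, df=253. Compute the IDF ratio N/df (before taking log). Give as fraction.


IDF ratio = N / df
= 456 / 253
= 456/253

456/253


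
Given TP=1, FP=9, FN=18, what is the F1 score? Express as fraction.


F1 = 2 * P * R / (P + R)
P = TP/(TP+FP) = 1/10 = 1/10
R = TP/(TP+FN) = 1/19 = 1/19
2 * P * R = 2 * 1/10 * 1/19 = 1/95
P + R = 1/10 + 1/19 = 29/190
F1 = 1/95 / 29/190 = 2/29

2/29


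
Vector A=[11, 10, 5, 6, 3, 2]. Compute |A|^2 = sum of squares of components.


|A|^2 = sum of squared components
A[0]^2 = 11^2 = 121
A[1]^2 = 10^2 = 100
A[2]^2 = 5^2 = 25
A[3]^2 = 6^2 = 36
A[4]^2 = 3^2 = 9
A[5]^2 = 2^2 = 4
Sum = 121 + 100 + 25 + 36 + 9 + 4 = 295

295


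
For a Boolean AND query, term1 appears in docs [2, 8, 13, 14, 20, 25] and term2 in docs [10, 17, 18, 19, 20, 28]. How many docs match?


Boolean AND: find intersection of posting lists
term1 docs: [2, 8, 13, 14, 20, 25]
term2 docs: [10, 17, 18, 19, 20, 28]
Intersection: [20]
|intersection| = 1

1


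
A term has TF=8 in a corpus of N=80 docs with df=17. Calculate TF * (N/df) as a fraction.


TF * (N/df)
= 8 * (80/17)
= 8 * 80/17
= 640/17

640/17


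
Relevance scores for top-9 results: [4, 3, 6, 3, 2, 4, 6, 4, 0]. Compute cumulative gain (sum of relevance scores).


Cumulative Gain = sum of relevance scores
Position 1: rel=4, running sum=4
Position 2: rel=3, running sum=7
Position 3: rel=6, running sum=13
Position 4: rel=3, running sum=16
Position 5: rel=2, running sum=18
Position 6: rel=4, running sum=22
Position 7: rel=6, running sum=28
Position 8: rel=4, running sum=32
Position 9: rel=0, running sum=32
CG = 32

32


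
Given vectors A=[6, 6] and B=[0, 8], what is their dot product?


Dot product = sum of element-wise products
A[0]*B[0] = 6*0 = 0
A[1]*B[1] = 6*8 = 48
Sum = 0 + 48 = 48

48


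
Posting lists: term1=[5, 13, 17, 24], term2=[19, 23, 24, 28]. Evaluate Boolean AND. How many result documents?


Boolean AND: find intersection of posting lists
term1 docs: [5, 13, 17, 24]
term2 docs: [19, 23, 24, 28]
Intersection: [24]
|intersection| = 1

1


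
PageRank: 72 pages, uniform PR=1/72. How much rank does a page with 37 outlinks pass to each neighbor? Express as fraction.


Initial PR = 1/72 = 1/72
Outlinks = 37
Contribution per link = PR / outlinks
= 1/72 / 37
= 1/2664

1/2664


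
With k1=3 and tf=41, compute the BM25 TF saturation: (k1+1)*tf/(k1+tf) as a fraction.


BM25 TF component = (k1+1)*tf / (k1+tf)
k1 = 3, tf = 41
Numerator = (3+1)*41 = 164
Denominator = 3 + 41 = 44
= 164/44 = 41/11

41/11


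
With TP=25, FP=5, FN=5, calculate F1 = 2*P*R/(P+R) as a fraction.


F1 = 2 * P * R / (P + R)
P = TP/(TP+FP) = 25/30 = 5/6
R = TP/(TP+FN) = 25/30 = 5/6
2 * P * R = 2 * 5/6 * 5/6 = 25/18
P + R = 5/6 + 5/6 = 5/3
F1 = 25/18 / 5/3 = 5/6

5/6


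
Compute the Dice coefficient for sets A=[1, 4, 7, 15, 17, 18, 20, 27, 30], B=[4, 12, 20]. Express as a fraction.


A intersect B = [4, 20]
|A intersect B| = 2
|A| = 9, |B| = 3
Dice = 2*2 / (9+3)
= 4 / 12 = 1/3

1/3


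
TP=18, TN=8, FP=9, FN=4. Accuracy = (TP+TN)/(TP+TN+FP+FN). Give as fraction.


Accuracy = (TP + TN) / (TP + TN + FP + FN)
TP + TN = 18 + 8 = 26
Total = 18 + 8 + 9 + 4 = 39
Accuracy = 26 / 39 = 2/3

2/3


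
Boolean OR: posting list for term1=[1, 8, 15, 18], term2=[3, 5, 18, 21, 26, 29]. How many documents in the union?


Boolean OR: find union of posting lists
term1 docs: [1, 8, 15, 18]
term2 docs: [3, 5, 18, 21, 26, 29]
Union: [1, 3, 5, 8, 15, 18, 21, 26, 29]
|union| = 9

9


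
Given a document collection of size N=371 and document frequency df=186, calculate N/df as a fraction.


IDF ratio = N / df
= 371 / 186
= 371/186

371/186


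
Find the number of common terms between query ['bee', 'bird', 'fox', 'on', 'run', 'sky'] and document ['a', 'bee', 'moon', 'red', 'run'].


Query terms: ['bee', 'bird', 'fox', 'on', 'run', 'sky']
Document terms: ['a', 'bee', 'moon', 'red', 'run']
Common terms: ['bee', 'run']
Overlap count = 2

2


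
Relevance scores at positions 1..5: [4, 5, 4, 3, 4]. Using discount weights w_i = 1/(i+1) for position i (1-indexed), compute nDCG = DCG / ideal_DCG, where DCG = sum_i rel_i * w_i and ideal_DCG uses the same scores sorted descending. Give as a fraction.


Position discount weights w_i = 1/(i+1) for i=1..5:
Weights = [1/2, 1/3, 1/4, 1/5, 1/6]
Actual relevance: [4, 5, 4, 3, 4]
DCG = 4/2 + 5/3 + 4/4 + 3/5 + 4/6 = 89/15
Ideal relevance (sorted desc): [5, 4, 4, 4, 3]
Ideal DCG = 5/2 + 4/3 + 4/4 + 4/5 + 3/6 = 92/15
nDCG = DCG / ideal_DCG = 89/15 / 92/15 = 89/92

89/92


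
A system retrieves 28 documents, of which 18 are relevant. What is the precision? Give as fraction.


Precision = relevant_retrieved / total_retrieved
= 18 / 28
= 18 / (18 + 10)
= 9/14

9/14


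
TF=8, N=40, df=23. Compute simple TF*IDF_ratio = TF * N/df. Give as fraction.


TF * (N/df)
= 8 * (40/23)
= 8 * 40/23
= 320/23

320/23


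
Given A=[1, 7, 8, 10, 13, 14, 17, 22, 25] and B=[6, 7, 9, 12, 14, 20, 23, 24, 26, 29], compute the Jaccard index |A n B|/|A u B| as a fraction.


A intersect B = [7, 14]
|A intersect B| = 2
A union B = [1, 6, 7, 8, 9, 10, 12, 13, 14, 17, 20, 22, 23, 24, 25, 26, 29]
|A union B| = 17
Jaccard = 2/17 = 2/17

2/17


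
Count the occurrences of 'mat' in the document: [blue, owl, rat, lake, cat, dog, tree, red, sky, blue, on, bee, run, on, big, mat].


Document has 16 words
Scanning for 'mat':
Found at positions: [15]
Count = 1

1


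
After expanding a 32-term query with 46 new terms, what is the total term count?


Original terms: 32
Expansion terms: 46
Total = 32 + 46 = 78

78


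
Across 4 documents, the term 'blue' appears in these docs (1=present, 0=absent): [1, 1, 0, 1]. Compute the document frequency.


Checking each document for 'blue':
Doc 1: present
Doc 2: present
Doc 3: absent
Doc 4: present
df = sum of presences = 1 + 1 + 0 + 1 = 3

3


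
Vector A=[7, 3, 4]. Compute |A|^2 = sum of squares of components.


|A|^2 = sum of squared components
A[0]^2 = 7^2 = 49
A[1]^2 = 3^2 = 9
A[2]^2 = 4^2 = 16
Sum = 49 + 9 + 16 = 74

74


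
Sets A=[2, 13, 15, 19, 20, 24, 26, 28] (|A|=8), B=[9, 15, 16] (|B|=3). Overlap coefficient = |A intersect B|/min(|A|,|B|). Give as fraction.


A intersect B = [15]
|A intersect B| = 1
min(|A|, |B|) = min(8, 3) = 3
Overlap = 1 / 3 = 1/3

1/3


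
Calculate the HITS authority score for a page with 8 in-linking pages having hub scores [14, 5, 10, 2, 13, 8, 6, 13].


Authority = sum of hub scores of in-linkers
In-link 1: hub score = 14
In-link 2: hub score = 5
In-link 3: hub score = 10
In-link 4: hub score = 2
In-link 5: hub score = 13
In-link 6: hub score = 8
In-link 7: hub score = 6
In-link 8: hub score = 13
Authority = 14 + 5 + 10 + 2 + 13 + 8 + 6 + 13 = 71

71


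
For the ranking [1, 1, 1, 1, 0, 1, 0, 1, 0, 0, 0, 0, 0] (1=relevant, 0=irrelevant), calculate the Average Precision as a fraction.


Computing P@k for each relevant position:
Position 1: relevant, P@1 = 1/1 = 1
Position 2: relevant, P@2 = 2/2 = 1
Position 3: relevant, P@3 = 3/3 = 1
Position 4: relevant, P@4 = 4/4 = 1
Position 5: not relevant
Position 6: relevant, P@6 = 5/6 = 5/6
Position 7: not relevant
Position 8: relevant, P@8 = 6/8 = 3/4
Position 9: not relevant
Position 10: not relevant
Position 11: not relevant
Position 12: not relevant
Position 13: not relevant
Sum of P@k = 1 + 1 + 1 + 1 + 5/6 + 3/4 = 67/12
AP = 67/12 / 6 = 67/72

67/72


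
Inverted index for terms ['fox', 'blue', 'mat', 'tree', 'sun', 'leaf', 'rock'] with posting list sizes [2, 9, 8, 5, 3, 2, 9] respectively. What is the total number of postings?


Summing posting list sizes:
'fox': 2 postings
'blue': 9 postings
'mat': 8 postings
'tree': 5 postings
'sun': 3 postings
'leaf': 2 postings
'rock': 9 postings
Total = 2 + 9 + 8 + 5 + 3 + 2 + 9 = 38

38


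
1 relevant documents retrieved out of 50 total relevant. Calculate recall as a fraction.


Recall = retrieved_relevant / total_relevant
= 1 / 50
= 1 / (1 + 49)
= 1/50

1/50


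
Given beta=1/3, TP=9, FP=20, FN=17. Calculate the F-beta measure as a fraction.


P = TP/(TP+FP) = 9/29 = 9/29
R = TP/(TP+FN) = 9/26 = 9/26
beta^2 = 1/3^2 = 1/9
(1 + beta^2) = 10/9
Numerator = (1+beta^2)*P*R = 45/377
Denominator = beta^2*P + R = 1/29 + 9/26 = 287/754
F_beta = 90/287

90/287


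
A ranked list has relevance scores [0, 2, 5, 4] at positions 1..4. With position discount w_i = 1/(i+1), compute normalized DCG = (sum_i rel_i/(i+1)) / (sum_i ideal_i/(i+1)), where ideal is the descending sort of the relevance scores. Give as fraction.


Position discount weights w_i = 1/(i+1) for i=1..4:
Weights = [1/2, 1/3, 1/4, 1/5]
Actual relevance: [0, 2, 5, 4]
DCG = 0/2 + 2/3 + 5/4 + 4/5 = 163/60
Ideal relevance (sorted desc): [5, 4, 2, 0]
Ideal DCG = 5/2 + 4/3 + 2/4 + 0/5 = 13/3
nDCG = DCG / ideal_DCG = 163/60 / 13/3 = 163/260

163/260


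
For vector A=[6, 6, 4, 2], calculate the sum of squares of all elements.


|A|^2 = sum of squared components
A[0]^2 = 6^2 = 36
A[1]^2 = 6^2 = 36
A[2]^2 = 4^2 = 16
A[3]^2 = 2^2 = 4
Sum = 36 + 36 + 16 + 4 = 92

92


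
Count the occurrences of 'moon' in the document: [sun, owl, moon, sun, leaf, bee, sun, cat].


Document has 8 words
Scanning for 'moon':
Found at positions: [2]
Count = 1

1


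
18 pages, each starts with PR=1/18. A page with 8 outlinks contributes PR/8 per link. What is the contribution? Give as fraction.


Initial PR = 1/18 = 1/18
Outlinks = 8
Contribution per link = PR / outlinks
= 1/18 / 8
= 1/144

1/144


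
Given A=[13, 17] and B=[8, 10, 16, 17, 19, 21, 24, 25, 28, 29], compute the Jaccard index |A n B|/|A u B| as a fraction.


A intersect B = [17]
|A intersect B| = 1
A union B = [8, 10, 13, 16, 17, 19, 21, 24, 25, 28, 29]
|A union B| = 11
Jaccard = 1/11 = 1/11

1/11


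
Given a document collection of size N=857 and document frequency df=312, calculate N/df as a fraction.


IDF ratio = N / df
= 857 / 312
= 857/312

857/312


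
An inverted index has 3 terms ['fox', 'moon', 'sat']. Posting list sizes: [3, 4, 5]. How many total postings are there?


Summing posting list sizes:
'fox': 3 postings
'moon': 4 postings
'sat': 5 postings
Total = 3 + 4 + 5 = 12

12


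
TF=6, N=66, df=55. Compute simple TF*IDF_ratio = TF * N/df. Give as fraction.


TF * (N/df)
= 6 * (66/55)
= 6 * 6/5
= 36/5

36/5


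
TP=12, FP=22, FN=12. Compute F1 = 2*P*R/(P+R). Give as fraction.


F1 = 2 * P * R / (P + R)
P = TP/(TP+FP) = 12/34 = 6/17
R = TP/(TP+FN) = 12/24 = 1/2
2 * P * R = 2 * 6/17 * 1/2 = 6/17
P + R = 6/17 + 1/2 = 29/34
F1 = 6/17 / 29/34 = 12/29

12/29


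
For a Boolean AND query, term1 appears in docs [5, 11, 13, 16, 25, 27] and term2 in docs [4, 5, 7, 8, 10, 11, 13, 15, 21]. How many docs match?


Boolean AND: find intersection of posting lists
term1 docs: [5, 11, 13, 16, 25, 27]
term2 docs: [4, 5, 7, 8, 10, 11, 13, 15, 21]
Intersection: [5, 11, 13]
|intersection| = 3

3


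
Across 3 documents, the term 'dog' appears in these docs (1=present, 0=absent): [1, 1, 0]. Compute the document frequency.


Checking each document for 'dog':
Doc 1: present
Doc 2: present
Doc 3: absent
df = sum of presences = 1 + 1 + 0 = 2

2


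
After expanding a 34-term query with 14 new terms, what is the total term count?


Original terms: 34
Expansion terms: 14
Total = 34 + 14 = 48

48


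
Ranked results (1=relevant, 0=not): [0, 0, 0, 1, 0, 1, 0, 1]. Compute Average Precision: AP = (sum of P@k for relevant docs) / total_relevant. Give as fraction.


Computing P@k for each relevant position:
Position 1: not relevant
Position 2: not relevant
Position 3: not relevant
Position 4: relevant, P@4 = 1/4 = 1/4
Position 5: not relevant
Position 6: relevant, P@6 = 2/6 = 1/3
Position 7: not relevant
Position 8: relevant, P@8 = 3/8 = 3/8
Sum of P@k = 1/4 + 1/3 + 3/8 = 23/24
AP = 23/24 / 3 = 23/72

23/72
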